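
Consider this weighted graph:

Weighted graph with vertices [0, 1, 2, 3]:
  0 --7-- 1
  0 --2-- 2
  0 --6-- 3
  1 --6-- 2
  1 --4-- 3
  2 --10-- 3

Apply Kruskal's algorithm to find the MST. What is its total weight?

Applying Kruskal's algorithm (sort edges by weight, add if no cycle):
  Add (0,2) w=2
  Add (1,3) w=4
  Add (0,3) w=6
  Skip (1,2) w=6 (creates cycle)
  Skip (0,1) w=7 (creates cycle)
  Skip (2,3) w=10 (creates cycle)
MST weight = 12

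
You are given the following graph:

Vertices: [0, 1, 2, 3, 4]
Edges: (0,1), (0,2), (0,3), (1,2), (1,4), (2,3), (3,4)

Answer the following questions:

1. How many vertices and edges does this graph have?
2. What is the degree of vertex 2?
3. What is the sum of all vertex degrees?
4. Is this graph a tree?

Count: 5 vertices, 7 edges.
Vertex 2 has neighbors [0, 1, 3], degree = 3.
Handshaking lemma: 2 * 7 = 14.
A tree on 5 vertices has 4 edges. This graph has 7 edges (3 extra). Not a tree.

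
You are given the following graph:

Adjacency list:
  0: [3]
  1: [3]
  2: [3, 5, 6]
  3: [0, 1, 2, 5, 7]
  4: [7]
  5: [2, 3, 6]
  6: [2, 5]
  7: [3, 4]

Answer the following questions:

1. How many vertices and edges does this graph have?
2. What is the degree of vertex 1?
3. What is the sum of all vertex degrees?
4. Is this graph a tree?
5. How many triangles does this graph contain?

Count: 8 vertices, 9 edges.
Vertex 1 has neighbors [3], degree = 1.
Handshaking lemma: 2 * 9 = 18.
A tree on 8 vertices has 7 edges. This graph has 9 edges (2 extra). Not a tree.
Number of triangles = 2.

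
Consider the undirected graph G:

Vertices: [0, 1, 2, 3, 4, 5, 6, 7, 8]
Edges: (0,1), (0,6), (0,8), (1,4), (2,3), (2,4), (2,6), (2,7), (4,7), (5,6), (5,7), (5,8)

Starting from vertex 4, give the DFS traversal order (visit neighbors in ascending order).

DFS from vertex 4 (neighbors processed in ascending order):
Visit order: 4, 1, 0, 6, 2, 3, 7, 5, 8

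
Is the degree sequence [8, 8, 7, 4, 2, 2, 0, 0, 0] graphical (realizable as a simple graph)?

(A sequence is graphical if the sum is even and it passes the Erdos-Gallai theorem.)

Sum of degrees = 31. Sum is odd, so the sequence is NOT graphical.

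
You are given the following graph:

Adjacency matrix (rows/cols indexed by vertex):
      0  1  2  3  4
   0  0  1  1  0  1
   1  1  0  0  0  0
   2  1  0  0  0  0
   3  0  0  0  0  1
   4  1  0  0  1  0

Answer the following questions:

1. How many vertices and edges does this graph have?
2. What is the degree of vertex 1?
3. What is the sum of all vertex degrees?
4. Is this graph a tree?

Count: 5 vertices, 4 edges.
Vertex 1 has neighbors [0], degree = 1.
Handshaking lemma: 2 * 4 = 8.
A graph is a tree iff it is connected and has exactly n-1 edges. This graph is connected (all 5 vertices in one component) and has 5-1 = 4 edges. It is a tree.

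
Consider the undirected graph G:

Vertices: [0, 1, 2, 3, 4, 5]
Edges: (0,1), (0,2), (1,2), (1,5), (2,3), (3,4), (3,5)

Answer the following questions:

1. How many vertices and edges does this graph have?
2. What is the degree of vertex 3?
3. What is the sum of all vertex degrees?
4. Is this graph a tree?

Count: 6 vertices, 7 edges.
Vertex 3 has neighbors [2, 4, 5], degree = 3.
Handshaking lemma: 2 * 7 = 14.
A tree on 6 vertices has 5 edges. This graph has 7 edges (2 extra). Not a tree.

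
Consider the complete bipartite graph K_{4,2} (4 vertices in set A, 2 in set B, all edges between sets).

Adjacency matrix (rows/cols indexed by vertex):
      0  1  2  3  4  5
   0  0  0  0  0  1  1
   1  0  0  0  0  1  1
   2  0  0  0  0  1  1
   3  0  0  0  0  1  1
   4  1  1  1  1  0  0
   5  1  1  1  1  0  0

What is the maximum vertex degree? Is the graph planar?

Set-A vertices have degree 2; set-B vertices have degree 4. Maximum degree = max(4,2) = 4.
min(4,2) <= 2, so K_{4,2} avoids a K_{3,3} subdivision and is planar.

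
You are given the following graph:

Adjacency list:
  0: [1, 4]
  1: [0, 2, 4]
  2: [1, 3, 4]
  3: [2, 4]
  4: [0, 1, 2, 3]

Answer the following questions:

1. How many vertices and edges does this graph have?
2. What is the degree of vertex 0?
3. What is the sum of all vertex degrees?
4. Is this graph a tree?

Count: 5 vertices, 7 edges.
Vertex 0 has neighbors [1, 4], degree = 2.
Handshaking lemma: 2 * 7 = 14.
A tree on 5 vertices has 4 edges. This graph has 7 edges (3 extra). Not a tree.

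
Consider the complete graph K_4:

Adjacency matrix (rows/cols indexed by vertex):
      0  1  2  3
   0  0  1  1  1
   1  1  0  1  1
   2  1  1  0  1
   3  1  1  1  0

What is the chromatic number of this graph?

In K_4, every vertex is adjacent to every other vertex.
Each vertex needs a unique color.
Chromatic number = 4.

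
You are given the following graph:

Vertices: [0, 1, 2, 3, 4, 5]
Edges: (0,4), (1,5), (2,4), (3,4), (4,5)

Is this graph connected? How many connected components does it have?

Checking connectivity: the graph has 1 connected component(s).
All vertices are reachable from each other. The graph IS connected.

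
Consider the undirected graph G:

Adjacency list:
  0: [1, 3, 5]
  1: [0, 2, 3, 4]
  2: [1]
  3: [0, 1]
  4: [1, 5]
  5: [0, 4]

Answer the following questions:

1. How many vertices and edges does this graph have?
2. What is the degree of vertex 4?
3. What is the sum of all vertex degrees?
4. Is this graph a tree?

Count: 6 vertices, 7 edges.
Vertex 4 has neighbors [1, 5], degree = 2.
Handshaking lemma: 2 * 7 = 14.
A tree on 6 vertices has 5 edges. This graph has 7 edges (2 extra). Not a tree.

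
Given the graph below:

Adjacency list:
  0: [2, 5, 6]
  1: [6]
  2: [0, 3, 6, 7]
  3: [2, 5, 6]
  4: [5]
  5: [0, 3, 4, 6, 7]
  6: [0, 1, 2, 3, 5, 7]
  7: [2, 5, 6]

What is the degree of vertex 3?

Vertex 3 has neighbors [2, 5, 6], so deg(3) = 3.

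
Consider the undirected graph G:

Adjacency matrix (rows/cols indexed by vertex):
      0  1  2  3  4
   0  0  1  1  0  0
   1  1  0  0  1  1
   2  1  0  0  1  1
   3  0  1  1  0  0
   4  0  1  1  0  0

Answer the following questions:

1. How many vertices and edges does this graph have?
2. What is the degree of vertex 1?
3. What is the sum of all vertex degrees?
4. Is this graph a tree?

Count: 5 vertices, 6 edges.
Vertex 1 has neighbors [0, 3, 4], degree = 3.
Handshaking lemma: 2 * 6 = 12.
A tree on 5 vertices has 4 edges. This graph has 6 edges (2 extra). Not a tree.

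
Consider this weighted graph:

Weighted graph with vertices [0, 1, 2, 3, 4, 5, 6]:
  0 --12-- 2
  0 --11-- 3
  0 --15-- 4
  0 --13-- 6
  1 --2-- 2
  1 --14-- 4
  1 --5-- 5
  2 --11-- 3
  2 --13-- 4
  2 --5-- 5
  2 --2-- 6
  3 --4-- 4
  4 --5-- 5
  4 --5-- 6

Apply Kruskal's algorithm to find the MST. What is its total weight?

Applying Kruskal's algorithm (sort edges by weight, add if no cycle):
  Add (1,2) w=2
  Add (2,6) w=2
  Add (3,4) w=4
  Add (1,5) w=5
  Skip (2,5) w=5 (creates cycle)
  Add (4,6) w=5
  Skip (4,5) w=5 (creates cycle)
  Add (0,3) w=11
  Skip (2,3) w=11 (creates cycle)
  Skip (0,2) w=12 (creates cycle)
  Skip (0,6) w=13 (creates cycle)
  Skip (2,4) w=13 (creates cycle)
  Skip (1,4) w=14 (creates cycle)
  Skip (0,4) w=15 (creates cycle)
MST weight = 29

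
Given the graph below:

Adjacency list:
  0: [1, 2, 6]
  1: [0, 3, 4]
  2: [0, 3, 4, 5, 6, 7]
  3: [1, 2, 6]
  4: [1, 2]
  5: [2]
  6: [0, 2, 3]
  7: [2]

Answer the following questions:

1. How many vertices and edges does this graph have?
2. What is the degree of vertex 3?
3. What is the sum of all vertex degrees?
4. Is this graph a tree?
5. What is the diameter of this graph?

Count: 8 vertices, 11 edges.
Vertex 3 has neighbors [1, 2, 6], degree = 3.
Handshaking lemma: 2 * 11 = 22.
A tree on 8 vertices has 7 edges. This graph has 11 edges (4 extra). Not a tree.
Diameter (longest shortest path) = 3.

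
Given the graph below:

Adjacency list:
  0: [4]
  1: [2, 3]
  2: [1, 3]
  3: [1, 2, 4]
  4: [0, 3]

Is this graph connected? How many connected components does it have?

Checking connectivity: the graph has 1 connected component(s).
All vertices are reachable from each other. The graph IS connected.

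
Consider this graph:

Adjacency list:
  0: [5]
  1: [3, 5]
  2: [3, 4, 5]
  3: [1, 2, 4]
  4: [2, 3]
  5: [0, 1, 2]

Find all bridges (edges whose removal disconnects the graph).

A bridge is an edge whose removal increases the number of connected components.
Bridges found: (0,5)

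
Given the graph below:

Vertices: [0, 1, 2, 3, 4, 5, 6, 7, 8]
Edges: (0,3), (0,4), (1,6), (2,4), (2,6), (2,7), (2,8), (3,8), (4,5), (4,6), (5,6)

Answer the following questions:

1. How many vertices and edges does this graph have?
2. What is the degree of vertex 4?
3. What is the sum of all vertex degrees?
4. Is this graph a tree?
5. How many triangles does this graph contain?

Count: 9 vertices, 11 edges.
Vertex 4 has neighbors [0, 2, 5, 6], degree = 4.
Handshaking lemma: 2 * 11 = 22.
A tree on 9 vertices has 8 edges. This graph has 11 edges (3 extra). Not a tree.
Number of triangles = 2.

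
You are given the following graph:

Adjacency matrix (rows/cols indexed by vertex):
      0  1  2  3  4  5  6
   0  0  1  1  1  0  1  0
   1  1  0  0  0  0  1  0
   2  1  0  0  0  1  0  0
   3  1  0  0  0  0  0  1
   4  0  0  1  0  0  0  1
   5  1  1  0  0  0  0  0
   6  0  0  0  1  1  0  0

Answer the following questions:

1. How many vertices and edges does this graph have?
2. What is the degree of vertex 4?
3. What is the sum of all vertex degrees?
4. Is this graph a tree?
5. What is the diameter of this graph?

Count: 7 vertices, 8 edges.
Vertex 4 has neighbors [2, 6], degree = 2.
Handshaking lemma: 2 * 8 = 16.
A tree on 7 vertices has 6 edges. This graph has 8 edges (2 extra). Not a tree.
Diameter (longest shortest path) = 3.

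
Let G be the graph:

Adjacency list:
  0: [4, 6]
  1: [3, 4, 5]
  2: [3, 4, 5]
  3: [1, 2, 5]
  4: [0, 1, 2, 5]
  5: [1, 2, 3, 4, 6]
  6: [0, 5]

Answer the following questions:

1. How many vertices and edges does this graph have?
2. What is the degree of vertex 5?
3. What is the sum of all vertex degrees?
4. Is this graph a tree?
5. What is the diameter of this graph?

Count: 7 vertices, 11 edges.
Vertex 5 has neighbors [1, 2, 3, 4, 6], degree = 5.
Handshaking lemma: 2 * 11 = 22.
A tree on 7 vertices has 6 edges. This graph has 11 edges (5 extra). Not a tree.
Diameter (longest shortest path) = 3.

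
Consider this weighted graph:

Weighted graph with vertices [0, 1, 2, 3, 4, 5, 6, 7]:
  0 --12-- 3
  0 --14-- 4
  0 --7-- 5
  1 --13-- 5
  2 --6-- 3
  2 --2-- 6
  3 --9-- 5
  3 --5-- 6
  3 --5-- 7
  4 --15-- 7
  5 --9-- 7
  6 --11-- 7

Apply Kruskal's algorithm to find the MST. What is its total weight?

Applying Kruskal's algorithm (sort edges by weight, add if no cycle):
  Add (2,6) w=2
  Add (3,7) w=5
  Add (3,6) w=5
  Skip (2,3) w=6 (creates cycle)
  Add (0,5) w=7
  Add (3,5) w=9
  Skip (5,7) w=9 (creates cycle)
  Skip (6,7) w=11 (creates cycle)
  Skip (0,3) w=12 (creates cycle)
  Add (1,5) w=13
  Add (0,4) w=14
  Skip (4,7) w=15 (creates cycle)
MST weight = 55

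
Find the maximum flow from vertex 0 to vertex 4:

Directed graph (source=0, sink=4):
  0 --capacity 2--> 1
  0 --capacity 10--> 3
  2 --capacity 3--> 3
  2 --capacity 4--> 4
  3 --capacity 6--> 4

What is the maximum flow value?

Computing max flow:
  Flow on (0->3): 6/10
  Flow on (3->4): 6/6
Maximum flow = 6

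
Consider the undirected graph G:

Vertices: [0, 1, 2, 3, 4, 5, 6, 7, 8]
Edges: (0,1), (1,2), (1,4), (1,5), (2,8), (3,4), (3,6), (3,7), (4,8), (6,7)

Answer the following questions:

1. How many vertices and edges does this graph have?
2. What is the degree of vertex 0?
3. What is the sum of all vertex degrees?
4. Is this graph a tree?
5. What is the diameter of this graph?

Count: 9 vertices, 10 edges.
Vertex 0 has neighbors [1], degree = 1.
Handshaking lemma: 2 * 10 = 20.
A tree on 9 vertices has 8 edges. This graph has 10 edges (2 extra). Not a tree.
Diameter (longest shortest path) = 4.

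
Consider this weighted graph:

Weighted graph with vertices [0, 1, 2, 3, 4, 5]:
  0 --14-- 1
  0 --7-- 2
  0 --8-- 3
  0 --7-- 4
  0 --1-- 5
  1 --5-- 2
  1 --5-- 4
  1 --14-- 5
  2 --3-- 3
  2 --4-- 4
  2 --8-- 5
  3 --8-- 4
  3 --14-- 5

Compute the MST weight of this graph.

Applying Kruskal's algorithm (sort edges by weight, add if no cycle):
  Add (0,5) w=1
  Add (2,3) w=3
  Add (2,4) w=4
  Add (1,4) w=5
  Skip (1,2) w=5 (creates cycle)
  Add (0,2) w=7
  Skip (0,4) w=7 (creates cycle)
  Skip (0,3) w=8 (creates cycle)
  Skip (2,5) w=8 (creates cycle)
  Skip (3,4) w=8 (creates cycle)
  Skip (0,1) w=14 (creates cycle)
  Skip (1,5) w=14 (creates cycle)
  Skip (3,5) w=14 (creates cycle)
MST weight = 20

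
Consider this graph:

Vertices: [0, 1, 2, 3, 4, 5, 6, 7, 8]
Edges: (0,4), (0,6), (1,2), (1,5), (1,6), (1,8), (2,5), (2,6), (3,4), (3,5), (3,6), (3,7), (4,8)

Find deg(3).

Vertex 3 has neighbors [4, 5, 6, 7], so deg(3) = 4.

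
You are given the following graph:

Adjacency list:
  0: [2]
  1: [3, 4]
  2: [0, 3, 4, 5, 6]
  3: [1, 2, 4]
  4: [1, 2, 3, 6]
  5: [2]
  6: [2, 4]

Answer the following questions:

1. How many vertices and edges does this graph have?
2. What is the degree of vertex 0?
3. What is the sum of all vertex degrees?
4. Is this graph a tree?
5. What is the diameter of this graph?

Count: 7 vertices, 9 edges.
Vertex 0 has neighbors [2], degree = 1.
Handshaking lemma: 2 * 9 = 18.
A tree on 7 vertices has 6 edges. This graph has 9 edges (3 extra). Not a tree.
Diameter (longest shortest path) = 3.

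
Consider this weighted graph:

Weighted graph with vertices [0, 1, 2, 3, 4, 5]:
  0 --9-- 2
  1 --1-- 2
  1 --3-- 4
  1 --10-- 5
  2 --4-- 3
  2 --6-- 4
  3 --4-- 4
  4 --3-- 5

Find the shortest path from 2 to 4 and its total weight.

Using Dijkstra's algorithm from vertex 2:
Shortest path: 2 -> 1 -> 4
Total weight: 1 + 3 = 4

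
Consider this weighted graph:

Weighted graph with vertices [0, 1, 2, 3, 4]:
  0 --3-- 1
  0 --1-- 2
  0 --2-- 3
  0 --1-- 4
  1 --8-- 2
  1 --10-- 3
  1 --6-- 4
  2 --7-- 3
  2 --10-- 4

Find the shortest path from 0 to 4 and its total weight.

Using Dijkstra's algorithm from vertex 0:
Shortest path: 0 -> 4
Total weight: 1 = 1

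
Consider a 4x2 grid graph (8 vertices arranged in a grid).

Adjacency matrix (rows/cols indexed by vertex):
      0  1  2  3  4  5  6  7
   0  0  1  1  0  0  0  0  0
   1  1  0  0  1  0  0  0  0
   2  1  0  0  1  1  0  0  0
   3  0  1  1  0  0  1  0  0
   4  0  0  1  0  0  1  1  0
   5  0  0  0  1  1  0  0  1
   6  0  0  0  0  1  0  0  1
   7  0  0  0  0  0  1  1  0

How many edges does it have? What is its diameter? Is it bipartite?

A 4x2 grid has 6 vertical edges and 4 horizontal edges.
Total edges = 6 + 4 = 10.
Diameter = (4-1) + (2-1) = 4 (corner to opposite corner).
Grid graphs are bipartite (checkerboard coloring).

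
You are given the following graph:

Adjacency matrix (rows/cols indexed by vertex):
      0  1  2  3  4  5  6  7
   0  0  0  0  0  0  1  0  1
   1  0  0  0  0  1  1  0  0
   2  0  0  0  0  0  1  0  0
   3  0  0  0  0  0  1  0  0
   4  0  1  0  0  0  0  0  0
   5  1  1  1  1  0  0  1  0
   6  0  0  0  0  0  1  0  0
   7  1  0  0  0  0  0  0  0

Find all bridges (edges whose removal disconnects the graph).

A bridge is an edge whose removal increases the number of connected components.
Bridges found: (0,5), (0,7), (1,4), (1,5), (2,5), (3,5), (5,6)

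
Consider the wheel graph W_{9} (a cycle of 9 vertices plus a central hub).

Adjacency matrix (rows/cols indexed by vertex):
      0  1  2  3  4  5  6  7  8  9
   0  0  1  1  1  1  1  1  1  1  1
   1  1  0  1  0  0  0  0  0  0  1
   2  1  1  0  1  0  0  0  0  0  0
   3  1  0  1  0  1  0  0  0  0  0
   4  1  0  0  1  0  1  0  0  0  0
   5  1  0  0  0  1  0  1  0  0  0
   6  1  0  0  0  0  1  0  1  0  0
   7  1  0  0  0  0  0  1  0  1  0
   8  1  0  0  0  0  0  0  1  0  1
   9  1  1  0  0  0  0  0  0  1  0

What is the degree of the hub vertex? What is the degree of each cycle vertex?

The hub connects to all 9 cycle vertices, so deg(hub) = 9.
Each cycle vertex connects to 2 neighbors on the cycle plus the hub, so deg(cycle vertex) = 3.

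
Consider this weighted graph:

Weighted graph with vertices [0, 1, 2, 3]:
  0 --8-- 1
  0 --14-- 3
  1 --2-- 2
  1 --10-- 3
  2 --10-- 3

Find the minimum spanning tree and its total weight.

Applying Kruskal's algorithm (sort edges by weight, add if no cycle):
  Add (1,2) w=2
  Add (0,1) w=8
  Add (1,3) w=10
  Skip (2,3) w=10 (creates cycle)
  Skip (0,3) w=14 (creates cycle)
MST weight = 20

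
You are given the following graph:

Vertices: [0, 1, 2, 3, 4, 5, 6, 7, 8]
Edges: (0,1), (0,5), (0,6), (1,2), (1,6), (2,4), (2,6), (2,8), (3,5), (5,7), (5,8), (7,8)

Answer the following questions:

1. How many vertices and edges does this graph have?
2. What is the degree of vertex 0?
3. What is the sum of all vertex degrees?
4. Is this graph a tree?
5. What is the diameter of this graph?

Count: 9 vertices, 12 edges.
Vertex 0 has neighbors [1, 5, 6], degree = 3.
Handshaking lemma: 2 * 12 = 24.
A tree on 9 vertices has 8 edges. This graph has 12 edges (4 extra). Not a tree.
Diameter (longest shortest path) = 4.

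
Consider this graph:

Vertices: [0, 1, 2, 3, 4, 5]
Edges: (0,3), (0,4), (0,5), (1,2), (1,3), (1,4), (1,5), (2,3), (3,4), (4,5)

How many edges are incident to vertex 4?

Vertex 4 has neighbors [0, 1, 3, 5], so deg(4) = 4.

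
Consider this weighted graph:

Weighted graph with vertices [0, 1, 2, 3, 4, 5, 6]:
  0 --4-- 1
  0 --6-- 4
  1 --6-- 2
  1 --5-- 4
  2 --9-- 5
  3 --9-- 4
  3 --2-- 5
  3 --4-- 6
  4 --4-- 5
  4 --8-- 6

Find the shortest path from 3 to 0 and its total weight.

Using Dijkstra's algorithm from vertex 3:
Shortest path: 3 -> 5 -> 4 -> 0
Total weight: 2 + 4 + 6 = 12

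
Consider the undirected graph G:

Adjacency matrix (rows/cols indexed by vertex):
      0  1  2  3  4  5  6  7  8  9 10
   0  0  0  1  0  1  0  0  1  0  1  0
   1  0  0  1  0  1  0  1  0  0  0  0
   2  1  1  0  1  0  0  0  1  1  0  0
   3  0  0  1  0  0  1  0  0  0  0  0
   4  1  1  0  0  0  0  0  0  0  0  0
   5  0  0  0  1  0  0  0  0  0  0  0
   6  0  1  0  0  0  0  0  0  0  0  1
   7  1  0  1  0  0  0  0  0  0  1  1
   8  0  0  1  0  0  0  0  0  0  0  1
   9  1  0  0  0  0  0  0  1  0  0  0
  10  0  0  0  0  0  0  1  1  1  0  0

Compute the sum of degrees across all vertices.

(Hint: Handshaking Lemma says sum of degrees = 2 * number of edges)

Count edges: 15 edges.
By Handshaking Lemma: sum of degrees = 2 * 15 = 30.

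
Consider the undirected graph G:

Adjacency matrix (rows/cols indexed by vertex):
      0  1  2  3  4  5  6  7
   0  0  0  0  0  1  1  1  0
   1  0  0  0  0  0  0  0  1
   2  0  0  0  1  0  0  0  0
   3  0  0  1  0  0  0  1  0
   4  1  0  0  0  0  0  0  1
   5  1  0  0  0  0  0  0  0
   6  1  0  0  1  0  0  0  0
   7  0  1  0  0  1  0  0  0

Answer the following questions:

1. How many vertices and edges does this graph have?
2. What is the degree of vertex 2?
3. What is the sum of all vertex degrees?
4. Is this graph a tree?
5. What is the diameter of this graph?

Count: 8 vertices, 7 edges.
Vertex 2 has neighbors [3], degree = 1.
Handshaking lemma: 2 * 7 = 14.
A graph is a tree iff it is connected and has exactly n-1 edges. This graph is connected (all 8 vertices in one component) and has 8-1 = 7 edges. It is a tree.
Diameter (longest shortest path) = 6.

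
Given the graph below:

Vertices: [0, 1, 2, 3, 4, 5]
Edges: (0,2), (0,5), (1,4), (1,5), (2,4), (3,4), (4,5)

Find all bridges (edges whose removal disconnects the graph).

A bridge is an edge whose removal increases the number of connected components.
Bridges found: (3,4)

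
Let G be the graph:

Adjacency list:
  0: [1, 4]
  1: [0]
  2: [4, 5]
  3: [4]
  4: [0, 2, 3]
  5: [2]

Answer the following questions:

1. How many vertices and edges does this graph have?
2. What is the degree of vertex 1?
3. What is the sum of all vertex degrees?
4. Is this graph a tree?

Count: 6 vertices, 5 edges.
Vertex 1 has neighbors [0], degree = 1.
Handshaking lemma: 2 * 5 = 10.
A graph is a tree iff it is connected and has exactly n-1 edges. This graph is connected (all 6 vertices in one component) and has 6-1 = 5 edges. It is a tree.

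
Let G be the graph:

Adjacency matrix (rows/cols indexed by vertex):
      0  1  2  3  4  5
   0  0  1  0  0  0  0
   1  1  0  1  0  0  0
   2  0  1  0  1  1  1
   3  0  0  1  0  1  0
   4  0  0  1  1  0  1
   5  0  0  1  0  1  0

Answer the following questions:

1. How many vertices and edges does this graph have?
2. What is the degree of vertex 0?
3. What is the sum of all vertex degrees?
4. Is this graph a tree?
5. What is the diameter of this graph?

Count: 6 vertices, 7 edges.
Vertex 0 has neighbors [1], degree = 1.
Handshaking lemma: 2 * 7 = 14.
A tree on 6 vertices has 5 edges. This graph has 7 edges (2 extra). Not a tree.
Diameter (longest shortest path) = 3.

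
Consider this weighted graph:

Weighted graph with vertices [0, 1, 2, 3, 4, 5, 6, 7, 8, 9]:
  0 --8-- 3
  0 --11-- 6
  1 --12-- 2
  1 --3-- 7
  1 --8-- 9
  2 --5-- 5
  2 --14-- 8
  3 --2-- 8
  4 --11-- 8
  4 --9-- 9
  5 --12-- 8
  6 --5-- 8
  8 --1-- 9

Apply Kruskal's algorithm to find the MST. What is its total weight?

Applying Kruskal's algorithm (sort edges by weight, add if no cycle):
  Add (8,9) w=1
  Add (3,8) w=2
  Add (1,7) w=3
  Add (2,5) w=5
  Add (6,8) w=5
  Add (0,3) w=8
  Add (1,9) w=8
  Add (4,9) w=9
  Skip (0,6) w=11 (creates cycle)
  Skip (4,8) w=11 (creates cycle)
  Add (1,2) w=12
  Skip (5,8) w=12 (creates cycle)
  Skip (2,8) w=14 (creates cycle)
MST weight = 53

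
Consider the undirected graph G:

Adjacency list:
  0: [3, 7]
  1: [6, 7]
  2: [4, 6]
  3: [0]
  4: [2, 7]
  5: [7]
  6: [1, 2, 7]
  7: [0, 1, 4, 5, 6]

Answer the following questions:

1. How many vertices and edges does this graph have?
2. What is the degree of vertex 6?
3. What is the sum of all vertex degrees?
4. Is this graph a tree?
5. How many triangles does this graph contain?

Count: 8 vertices, 9 edges.
Vertex 6 has neighbors [1, 2, 7], degree = 3.
Handshaking lemma: 2 * 9 = 18.
A tree on 8 vertices has 7 edges. This graph has 9 edges (2 extra). Not a tree.
Number of triangles = 1.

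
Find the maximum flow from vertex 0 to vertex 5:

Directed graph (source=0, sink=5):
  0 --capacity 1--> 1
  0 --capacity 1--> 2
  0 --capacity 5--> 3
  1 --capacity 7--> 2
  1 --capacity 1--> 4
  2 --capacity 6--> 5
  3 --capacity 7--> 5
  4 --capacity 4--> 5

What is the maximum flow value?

Computing max flow:
  Flow on (0->1): 1/1
  Flow on (0->2): 1/1
  Flow on (0->3): 5/5
  Flow on (1->2): 1/7
  Flow on (2->5): 2/6
  Flow on (3->5): 5/7
Maximum flow = 7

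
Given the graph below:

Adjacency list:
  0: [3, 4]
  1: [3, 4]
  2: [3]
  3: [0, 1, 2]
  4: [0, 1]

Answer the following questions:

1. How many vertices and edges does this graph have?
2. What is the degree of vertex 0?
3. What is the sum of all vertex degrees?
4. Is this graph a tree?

Count: 5 vertices, 5 edges.
Vertex 0 has neighbors [3, 4], degree = 2.
Handshaking lemma: 2 * 5 = 10.
A tree on 5 vertices has 4 edges. This graph has 5 edges (1 extra). Not a tree.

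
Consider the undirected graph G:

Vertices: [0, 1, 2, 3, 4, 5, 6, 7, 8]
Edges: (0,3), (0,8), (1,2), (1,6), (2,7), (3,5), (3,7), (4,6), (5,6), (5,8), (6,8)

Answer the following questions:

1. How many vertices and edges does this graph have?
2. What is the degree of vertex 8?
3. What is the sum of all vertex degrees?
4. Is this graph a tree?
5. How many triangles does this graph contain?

Count: 9 vertices, 11 edges.
Vertex 8 has neighbors [0, 5, 6], degree = 3.
Handshaking lemma: 2 * 11 = 22.
A tree on 9 vertices has 8 edges. This graph has 11 edges (3 extra). Not a tree.
Number of triangles = 1.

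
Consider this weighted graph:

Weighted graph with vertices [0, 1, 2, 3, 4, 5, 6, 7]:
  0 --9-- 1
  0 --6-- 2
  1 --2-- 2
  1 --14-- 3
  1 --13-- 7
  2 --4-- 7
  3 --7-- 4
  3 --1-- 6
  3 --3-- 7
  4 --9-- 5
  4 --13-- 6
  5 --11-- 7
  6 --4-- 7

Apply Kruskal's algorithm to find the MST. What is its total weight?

Applying Kruskal's algorithm (sort edges by weight, add if no cycle):
  Add (3,6) w=1
  Add (1,2) w=2
  Add (3,7) w=3
  Add (2,7) w=4
  Skip (6,7) w=4 (creates cycle)
  Add (0,2) w=6
  Add (3,4) w=7
  Skip (0,1) w=9 (creates cycle)
  Add (4,5) w=9
  Skip (5,7) w=11 (creates cycle)
  Skip (1,7) w=13 (creates cycle)
  Skip (4,6) w=13 (creates cycle)
  Skip (1,3) w=14 (creates cycle)
MST weight = 32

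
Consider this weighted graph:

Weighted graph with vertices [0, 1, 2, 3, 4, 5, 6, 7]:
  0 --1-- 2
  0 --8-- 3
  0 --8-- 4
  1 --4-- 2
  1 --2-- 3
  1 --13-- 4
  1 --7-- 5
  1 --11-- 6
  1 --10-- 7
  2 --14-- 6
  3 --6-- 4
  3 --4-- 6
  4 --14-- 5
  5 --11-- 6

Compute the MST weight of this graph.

Applying Kruskal's algorithm (sort edges by weight, add if no cycle):
  Add (0,2) w=1
  Add (1,3) w=2
  Add (1,2) w=4
  Add (3,6) w=4
  Add (3,4) w=6
  Add (1,5) w=7
  Skip (0,3) w=8 (creates cycle)
  Skip (0,4) w=8 (creates cycle)
  Add (1,7) w=10
  Skip (1,6) w=11 (creates cycle)
  Skip (5,6) w=11 (creates cycle)
  Skip (1,4) w=13 (creates cycle)
  Skip (2,6) w=14 (creates cycle)
  Skip (4,5) w=14 (creates cycle)
MST weight = 34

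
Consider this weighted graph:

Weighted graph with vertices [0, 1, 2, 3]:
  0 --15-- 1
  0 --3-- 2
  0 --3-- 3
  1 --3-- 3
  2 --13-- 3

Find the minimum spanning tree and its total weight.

Applying Kruskal's algorithm (sort edges by weight, add if no cycle):
  Add (0,2) w=3
  Add (0,3) w=3
  Add (1,3) w=3
  Skip (2,3) w=13 (creates cycle)
  Skip (0,1) w=15 (creates cycle)
MST weight = 9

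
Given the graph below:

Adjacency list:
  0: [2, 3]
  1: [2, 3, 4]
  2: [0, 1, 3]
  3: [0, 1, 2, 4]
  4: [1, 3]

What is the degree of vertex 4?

Vertex 4 has neighbors [1, 3], so deg(4) = 2.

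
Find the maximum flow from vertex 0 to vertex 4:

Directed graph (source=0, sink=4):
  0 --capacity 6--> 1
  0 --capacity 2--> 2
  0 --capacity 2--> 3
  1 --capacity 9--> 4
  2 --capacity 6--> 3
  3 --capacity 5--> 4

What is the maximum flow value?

Computing max flow:
  Flow on (0->1): 6/6
  Flow on (0->2): 2/2
  Flow on (0->3): 2/2
  Flow on (1->4): 6/9
  Flow on (2->3): 2/6
  Flow on (3->4): 4/5
Maximum flow = 10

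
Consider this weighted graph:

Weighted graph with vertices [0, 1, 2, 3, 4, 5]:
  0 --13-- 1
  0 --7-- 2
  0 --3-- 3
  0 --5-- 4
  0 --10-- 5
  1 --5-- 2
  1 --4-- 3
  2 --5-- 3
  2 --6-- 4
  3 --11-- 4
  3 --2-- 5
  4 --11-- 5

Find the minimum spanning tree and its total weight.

Applying Kruskal's algorithm (sort edges by weight, add if no cycle):
  Add (3,5) w=2
  Add (0,3) w=3
  Add (1,3) w=4
  Add (0,4) w=5
  Add (1,2) w=5
  Skip (2,3) w=5 (creates cycle)
  Skip (2,4) w=6 (creates cycle)
  Skip (0,2) w=7 (creates cycle)
  Skip (0,5) w=10 (creates cycle)
  Skip (3,4) w=11 (creates cycle)
  Skip (4,5) w=11 (creates cycle)
  Skip (0,1) w=13 (creates cycle)
MST weight = 19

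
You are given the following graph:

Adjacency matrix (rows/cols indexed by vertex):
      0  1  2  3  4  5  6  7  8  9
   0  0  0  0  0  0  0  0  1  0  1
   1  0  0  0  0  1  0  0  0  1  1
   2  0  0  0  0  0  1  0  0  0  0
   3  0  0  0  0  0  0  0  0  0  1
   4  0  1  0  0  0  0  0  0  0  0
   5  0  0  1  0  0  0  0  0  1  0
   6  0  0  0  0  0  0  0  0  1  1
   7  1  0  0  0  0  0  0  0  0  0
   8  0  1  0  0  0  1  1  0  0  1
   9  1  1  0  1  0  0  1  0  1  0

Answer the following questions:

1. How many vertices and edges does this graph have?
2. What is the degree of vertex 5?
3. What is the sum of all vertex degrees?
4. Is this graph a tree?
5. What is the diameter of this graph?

Count: 10 vertices, 11 edges.
Vertex 5 has neighbors [2, 8], degree = 2.
Handshaking lemma: 2 * 11 = 22.
A tree on 10 vertices has 9 edges. This graph has 11 edges (2 extra). Not a tree.
Diameter (longest shortest path) = 5.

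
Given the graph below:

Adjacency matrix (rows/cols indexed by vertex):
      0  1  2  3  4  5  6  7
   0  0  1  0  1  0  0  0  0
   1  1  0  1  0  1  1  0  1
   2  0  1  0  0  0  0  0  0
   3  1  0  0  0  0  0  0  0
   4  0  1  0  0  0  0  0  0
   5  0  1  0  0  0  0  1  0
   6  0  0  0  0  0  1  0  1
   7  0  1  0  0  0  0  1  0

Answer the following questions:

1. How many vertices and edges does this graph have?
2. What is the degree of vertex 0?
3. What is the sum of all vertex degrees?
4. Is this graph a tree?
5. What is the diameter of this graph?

Count: 8 vertices, 8 edges.
Vertex 0 has neighbors [1, 3], degree = 2.
Handshaking lemma: 2 * 8 = 16.
A tree on 8 vertices has 7 edges. This graph has 8 edges (1 extra). Not a tree.
Diameter (longest shortest path) = 4.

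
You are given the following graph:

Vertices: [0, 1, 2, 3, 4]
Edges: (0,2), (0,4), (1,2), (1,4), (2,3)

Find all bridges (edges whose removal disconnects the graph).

A bridge is an edge whose removal increases the number of connected components.
Bridges found: (2,3)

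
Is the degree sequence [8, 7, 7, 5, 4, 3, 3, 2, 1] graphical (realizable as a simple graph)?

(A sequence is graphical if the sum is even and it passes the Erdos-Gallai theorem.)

Sum of degrees = 40. Sum is even but fails Erdos-Gallai. The sequence is NOT graphical.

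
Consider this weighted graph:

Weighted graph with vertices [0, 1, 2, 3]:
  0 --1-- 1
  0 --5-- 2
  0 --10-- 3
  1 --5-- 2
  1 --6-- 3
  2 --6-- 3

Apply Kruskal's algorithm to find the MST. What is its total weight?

Applying Kruskal's algorithm (sort edges by weight, add if no cycle):
  Add (0,1) w=1
  Add (0,2) w=5
  Skip (1,2) w=5 (creates cycle)
  Add (1,3) w=6
  Skip (2,3) w=6 (creates cycle)
  Skip (0,3) w=10 (creates cycle)
MST weight = 12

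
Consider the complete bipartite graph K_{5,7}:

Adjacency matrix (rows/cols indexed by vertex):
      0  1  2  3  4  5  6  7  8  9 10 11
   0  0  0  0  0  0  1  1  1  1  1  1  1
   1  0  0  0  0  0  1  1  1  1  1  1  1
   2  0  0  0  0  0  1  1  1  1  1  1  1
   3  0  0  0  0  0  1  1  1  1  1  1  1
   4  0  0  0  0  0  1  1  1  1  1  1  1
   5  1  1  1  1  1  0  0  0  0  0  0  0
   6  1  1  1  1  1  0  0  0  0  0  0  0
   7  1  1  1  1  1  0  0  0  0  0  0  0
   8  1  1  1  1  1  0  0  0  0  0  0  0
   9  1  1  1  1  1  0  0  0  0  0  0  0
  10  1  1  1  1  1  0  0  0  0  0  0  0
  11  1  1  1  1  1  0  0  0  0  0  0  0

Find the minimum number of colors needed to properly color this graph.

K_{5,7} is bipartite: vertices split into two independent sets of size 5 and 7.
Color one set 0, the other 1. No adjacent vertices share a color.
Chromatic number = 2.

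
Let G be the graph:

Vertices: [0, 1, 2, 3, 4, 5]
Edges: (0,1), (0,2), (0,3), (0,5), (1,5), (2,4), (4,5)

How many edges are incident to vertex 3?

Vertex 3 has neighbors [0], so deg(3) = 1.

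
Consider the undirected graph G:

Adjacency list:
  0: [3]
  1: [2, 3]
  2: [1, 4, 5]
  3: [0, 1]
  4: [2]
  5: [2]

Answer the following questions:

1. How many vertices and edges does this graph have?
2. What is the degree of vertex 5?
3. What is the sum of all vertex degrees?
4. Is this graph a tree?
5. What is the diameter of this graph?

Count: 6 vertices, 5 edges.
Vertex 5 has neighbors [2], degree = 1.
Handshaking lemma: 2 * 5 = 10.
A graph is a tree iff it is connected and has exactly n-1 edges. This graph is connected (all 6 vertices in one component) and has 6-1 = 5 edges. It is a tree.
Diameter (longest shortest path) = 4.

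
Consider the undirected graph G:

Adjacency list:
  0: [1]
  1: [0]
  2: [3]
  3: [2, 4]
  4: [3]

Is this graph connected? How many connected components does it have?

Checking connectivity: the graph has 2 connected component(s).
Components: [[0, 1], [2, 3, 4]]. The graph is NOT connected.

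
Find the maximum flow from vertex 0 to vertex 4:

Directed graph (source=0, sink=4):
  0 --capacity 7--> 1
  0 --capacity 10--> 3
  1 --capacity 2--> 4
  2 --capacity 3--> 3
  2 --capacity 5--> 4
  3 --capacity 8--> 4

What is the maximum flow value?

Computing max flow:
  Flow on (0->1): 2/7
  Flow on (0->3): 8/10
  Flow on (1->4): 2/2
  Flow on (3->4): 8/8
Maximum flow = 10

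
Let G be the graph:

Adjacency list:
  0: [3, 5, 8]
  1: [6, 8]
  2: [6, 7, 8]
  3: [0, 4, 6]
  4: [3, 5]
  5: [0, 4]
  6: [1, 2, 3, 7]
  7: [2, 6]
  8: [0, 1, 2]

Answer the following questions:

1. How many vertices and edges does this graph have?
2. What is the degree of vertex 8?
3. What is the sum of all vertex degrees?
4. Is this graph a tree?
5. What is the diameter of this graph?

Count: 9 vertices, 12 edges.
Vertex 8 has neighbors [0, 1, 2], degree = 3.
Handshaking lemma: 2 * 12 = 24.
A tree on 9 vertices has 8 edges. This graph has 12 edges (4 extra). Not a tree.
Diameter (longest shortest path) = 4.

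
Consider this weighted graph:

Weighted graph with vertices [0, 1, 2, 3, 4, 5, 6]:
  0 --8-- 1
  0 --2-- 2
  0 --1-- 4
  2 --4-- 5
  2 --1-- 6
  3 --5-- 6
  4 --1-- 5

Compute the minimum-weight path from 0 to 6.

Using Dijkstra's algorithm from vertex 0:
Shortest path: 0 -> 2 -> 6
Total weight: 2 + 1 = 3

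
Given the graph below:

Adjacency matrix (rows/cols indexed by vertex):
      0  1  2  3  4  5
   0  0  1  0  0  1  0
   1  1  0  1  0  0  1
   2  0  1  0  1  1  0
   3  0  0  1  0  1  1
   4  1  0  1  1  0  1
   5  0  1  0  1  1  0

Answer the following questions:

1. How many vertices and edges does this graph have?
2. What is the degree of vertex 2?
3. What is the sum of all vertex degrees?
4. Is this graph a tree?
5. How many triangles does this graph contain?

Count: 6 vertices, 9 edges.
Vertex 2 has neighbors [1, 3, 4], degree = 3.
Handshaking lemma: 2 * 9 = 18.
A tree on 6 vertices has 5 edges. This graph has 9 edges (4 extra). Not a tree.
Number of triangles = 2.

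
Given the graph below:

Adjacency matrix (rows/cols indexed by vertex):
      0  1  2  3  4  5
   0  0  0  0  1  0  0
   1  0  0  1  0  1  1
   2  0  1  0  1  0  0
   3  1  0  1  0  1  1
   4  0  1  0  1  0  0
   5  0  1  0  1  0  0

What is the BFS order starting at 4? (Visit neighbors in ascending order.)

BFS from vertex 4 (neighbors processed in ascending order):
Visit order: 4, 1, 3, 2, 5, 0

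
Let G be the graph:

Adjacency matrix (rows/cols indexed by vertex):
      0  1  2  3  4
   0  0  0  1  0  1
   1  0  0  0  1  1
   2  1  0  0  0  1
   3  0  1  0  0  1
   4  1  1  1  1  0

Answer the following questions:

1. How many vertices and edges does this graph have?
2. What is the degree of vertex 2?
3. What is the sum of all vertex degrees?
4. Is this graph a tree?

Count: 5 vertices, 6 edges.
Vertex 2 has neighbors [0, 4], degree = 2.
Handshaking lemma: 2 * 6 = 12.
A tree on 5 vertices has 4 edges. This graph has 6 edges (2 extra). Not a tree.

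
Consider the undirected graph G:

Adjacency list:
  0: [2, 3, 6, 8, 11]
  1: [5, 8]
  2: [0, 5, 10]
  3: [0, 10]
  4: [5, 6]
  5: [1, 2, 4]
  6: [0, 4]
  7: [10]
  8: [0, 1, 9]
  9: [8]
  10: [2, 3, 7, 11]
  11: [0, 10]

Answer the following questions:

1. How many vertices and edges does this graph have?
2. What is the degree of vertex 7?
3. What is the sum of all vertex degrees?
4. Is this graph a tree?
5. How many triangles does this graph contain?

Count: 12 vertices, 15 edges.
Vertex 7 has neighbors [10], degree = 1.
Handshaking lemma: 2 * 15 = 30.
A tree on 12 vertices has 11 edges. This graph has 15 edges (4 extra). Not a tree.
Number of triangles = 0.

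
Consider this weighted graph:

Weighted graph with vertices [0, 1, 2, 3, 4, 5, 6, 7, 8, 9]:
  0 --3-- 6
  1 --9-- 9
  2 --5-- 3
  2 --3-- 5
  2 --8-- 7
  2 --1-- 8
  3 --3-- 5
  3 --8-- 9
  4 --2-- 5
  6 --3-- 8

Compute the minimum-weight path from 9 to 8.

Using Dijkstra's algorithm from vertex 9:
Shortest path: 9 -> 3 -> 2 -> 8
Total weight: 8 + 5 + 1 = 14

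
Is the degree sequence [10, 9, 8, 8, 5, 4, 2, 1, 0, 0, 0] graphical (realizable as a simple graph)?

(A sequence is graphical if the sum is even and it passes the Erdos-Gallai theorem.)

Sum of degrees = 47. Sum is odd, so the sequence is NOT graphical.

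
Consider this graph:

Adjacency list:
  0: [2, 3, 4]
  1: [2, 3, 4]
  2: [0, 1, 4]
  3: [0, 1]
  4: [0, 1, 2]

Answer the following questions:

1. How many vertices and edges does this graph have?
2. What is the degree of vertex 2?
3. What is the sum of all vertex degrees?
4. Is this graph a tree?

Count: 5 vertices, 7 edges.
Vertex 2 has neighbors [0, 1, 4], degree = 3.
Handshaking lemma: 2 * 7 = 14.
A tree on 5 vertices has 4 edges. This graph has 7 edges (3 extra). Not a tree.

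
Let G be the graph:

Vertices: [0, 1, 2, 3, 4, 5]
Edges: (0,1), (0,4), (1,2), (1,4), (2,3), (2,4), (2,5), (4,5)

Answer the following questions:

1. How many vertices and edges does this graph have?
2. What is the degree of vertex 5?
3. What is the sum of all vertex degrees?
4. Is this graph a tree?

Count: 6 vertices, 8 edges.
Vertex 5 has neighbors [2, 4], degree = 2.
Handshaking lemma: 2 * 8 = 16.
A tree on 6 vertices has 5 edges. This graph has 8 edges (3 extra). Not a tree.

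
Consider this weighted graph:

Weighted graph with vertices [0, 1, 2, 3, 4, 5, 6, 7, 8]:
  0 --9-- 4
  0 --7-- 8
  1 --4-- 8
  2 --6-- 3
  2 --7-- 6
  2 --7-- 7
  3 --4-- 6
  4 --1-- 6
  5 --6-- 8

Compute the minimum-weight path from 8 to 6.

Using Dijkstra's algorithm from vertex 8:
Shortest path: 8 -> 0 -> 4 -> 6
Total weight: 7 + 9 + 1 = 17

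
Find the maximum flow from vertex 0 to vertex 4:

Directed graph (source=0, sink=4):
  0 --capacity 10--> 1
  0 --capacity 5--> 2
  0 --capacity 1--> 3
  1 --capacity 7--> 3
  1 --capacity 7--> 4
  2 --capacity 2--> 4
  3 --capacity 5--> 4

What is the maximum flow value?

Computing max flow:
  Flow on (0->1): 10/10
  Flow on (0->2): 2/5
  Flow on (0->3): 1/1
  Flow on (1->3): 3/7
  Flow on (1->4): 7/7
  Flow on (2->4): 2/2
  Flow on (3->4): 4/5
Maximum flow = 13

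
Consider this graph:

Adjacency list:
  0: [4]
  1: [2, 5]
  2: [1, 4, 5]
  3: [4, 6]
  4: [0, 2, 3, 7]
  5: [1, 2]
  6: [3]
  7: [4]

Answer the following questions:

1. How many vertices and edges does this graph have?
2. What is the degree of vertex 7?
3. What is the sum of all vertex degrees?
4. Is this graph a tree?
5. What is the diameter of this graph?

Count: 8 vertices, 8 edges.
Vertex 7 has neighbors [4], degree = 1.
Handshaking lemma: 2 * 8 = 16.
A tree on 8 vertices has 7 edges. This graph has 8 edges (1 extra). Not a tree.
Diameter (longest shortest path) = 4.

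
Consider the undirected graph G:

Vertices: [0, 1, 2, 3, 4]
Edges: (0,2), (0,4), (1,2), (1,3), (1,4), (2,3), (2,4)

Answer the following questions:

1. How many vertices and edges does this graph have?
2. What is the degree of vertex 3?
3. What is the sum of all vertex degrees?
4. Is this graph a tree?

Count: 5 vertices, 7 edges.
Vertex 3 has neighbors [1, 2], degree = 2.
Handshaking lemma: 2 * 7 = 14.
A tree on 5 vertices has 4 edges. This graph has 7 edges (3 extra). Not a tree.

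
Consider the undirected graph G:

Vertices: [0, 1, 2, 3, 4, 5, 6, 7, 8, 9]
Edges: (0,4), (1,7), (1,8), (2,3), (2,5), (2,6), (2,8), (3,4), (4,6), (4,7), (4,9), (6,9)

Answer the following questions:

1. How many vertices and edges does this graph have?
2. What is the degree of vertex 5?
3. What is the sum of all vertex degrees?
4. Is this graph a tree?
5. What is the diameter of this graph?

Count: 10 vertices, 12 edges.
Vertex 5 has neighbors [2], degree = 1.
Handshaking lemma: 2 * 12 = 24.
A tree on 10 vertices has 9 edges. This graph has 12 edges (3 extra). Not a tree.
Diameter (longest shortest path) = 4.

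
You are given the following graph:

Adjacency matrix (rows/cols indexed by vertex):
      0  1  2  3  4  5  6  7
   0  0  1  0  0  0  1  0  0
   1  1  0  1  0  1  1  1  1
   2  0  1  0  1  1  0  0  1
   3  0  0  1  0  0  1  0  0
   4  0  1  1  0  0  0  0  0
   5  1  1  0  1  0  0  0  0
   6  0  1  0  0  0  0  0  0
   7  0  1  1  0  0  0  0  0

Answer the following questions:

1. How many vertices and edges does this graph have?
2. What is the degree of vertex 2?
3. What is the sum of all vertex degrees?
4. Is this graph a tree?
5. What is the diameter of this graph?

Count: 8 vertices, 11 edges.
Vertex 2 has neighbors [1, 3, 4, 7], degree = 4.
Handshaking lemma: 2 * 11 = 22.
A tree on 8 vertices has 7 edges. This graph has 11 edges (4 extra). Not a tree.
Diameter (longest shortest path) = 3.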